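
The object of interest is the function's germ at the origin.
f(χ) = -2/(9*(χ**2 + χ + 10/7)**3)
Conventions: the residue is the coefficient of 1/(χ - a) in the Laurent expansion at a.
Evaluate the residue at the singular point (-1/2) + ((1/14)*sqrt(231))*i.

The residue is ((196/107811)*sqrt(231))*i.

The factor χ**2 + χ + 10/7 splits as (χ - a)(χ - a') with a = (-1/2) + ((1/14)*sqrt(231))*i, a' = (-1/2) - ((1/14)*sqrt(231))*i. At the order-3 pole a set g(χ) = (χ - a)^3*f(χ) = [-2/9] / (χ - a')^3.
Order-3 pole: residue = g''(a)/2; g''((-1/2) + ((1/14)*sqrt(231))*i) = ((392/107811)*sqrt(231))*i, so the residue is ((196/107811)*sqrt(231))*i.


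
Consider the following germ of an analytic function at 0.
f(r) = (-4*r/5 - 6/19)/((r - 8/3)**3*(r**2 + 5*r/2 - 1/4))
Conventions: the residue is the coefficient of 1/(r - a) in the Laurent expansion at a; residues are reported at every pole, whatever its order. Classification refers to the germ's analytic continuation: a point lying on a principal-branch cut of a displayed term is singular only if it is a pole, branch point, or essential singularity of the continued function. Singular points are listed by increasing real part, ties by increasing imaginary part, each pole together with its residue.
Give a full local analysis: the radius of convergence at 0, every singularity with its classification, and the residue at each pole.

Radius of convergence at 0: -5/4 + (1/4)*sqrt(29).
At -5/4 - (1/4)*sqrt(29): a pole of order 1; residue 71749584/10972623785 - (121246416/318206089765)*sqrt(29).
At -5/4 + (1/4)*sqrt(29): a pole of order 1; residue 71749584/10972623785 + (121246416/318206089765)*sqrt(29).
At 8/3: a pole of order 3; residue -143499168/10972623785.

Denominator factor (r**2 + 5*r/2 - 1/4): discriminant 29/4, real irrational roots -5/4 + (1/4)*sqrt(29) and -5/4 - (1/4)*sqrt(29); poles of order 1, moduli -5/4 + (1/4)*sqrt(29) and 5/4 + (1/4)*sqrt(29).
Denominator factor (r - 8/3)^3: pole of order 3 at 8/3, modulus 8/3.
The radius of convergence is the smallest modulus among the singular points: -5/4 + (1/4)*sqrt(29).
The factor r**2 + 5*r/2 - 1/4 splits as (r - a)(r - a') with a = -5/4 - (1/4)*sqrt(29), a' = -5/4 + (1/4)*sqrt(29). At the order-1 pole a set g(r) = (r - a)*f(r) = [(-4*r/5 - 6/19)/(r - 8/3)**3] / (r - a').
Simple pole: residue = g(a) at a = -5/4 - (1/4)*sqrt(29), which is 71749584/10972623785 - (121246416/318206089765)*sqrt(29).
The factor r**2 + 5*r/2 - 1/4 splits as (r - a)(r - a') with a = -5/4 + (1/4)*sqrt(29), a' = -5/4 - (1/4)*sqrt(29). At the order-1 pole a set g(r) = (r - a)*f(r) = [(-4*r/5 - 6/19)/(r - 8/3)**3] / (r - a').
Simple pole: residue = g(a) at a = -5/4 + (1/4)*sqrt(29), which is 71749584/10972623785 + (121246416/318206089765)*sqrt(29).
At the order-3 pole 8/3 set g(r) = (r - (8/3))^3*f(r) = (-4*r/5 - 6/19)/(r**2 + 5*r/2 - 1/4).
Order-3 pole: residue = g''(a)/2; g''(8/3) = -286998336/10972623785, so the residue is -143499168/10972623785.
List the singular points by increasing real part (a conjugate pair: the negative imaginary part first).


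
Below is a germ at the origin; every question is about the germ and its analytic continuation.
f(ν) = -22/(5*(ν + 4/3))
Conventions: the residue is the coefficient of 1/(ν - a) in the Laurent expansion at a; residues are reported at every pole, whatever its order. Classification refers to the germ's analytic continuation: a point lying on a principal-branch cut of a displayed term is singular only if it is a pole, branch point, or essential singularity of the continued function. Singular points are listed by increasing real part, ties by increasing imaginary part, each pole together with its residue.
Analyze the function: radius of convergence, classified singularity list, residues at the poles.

Radius of convergence at 0: 4/3.
At -4/3: a pole of order 1; residue -22/5.

Denominator factor (ν + 4/3): pole of order 1 at -4/3, modulus 4/3.
The radius of convergence is the smallest modulus among the singular points: 4/3.
At the order-1 pole -4/3 set g(ν) = (ν - (-4/3))*f(ν) = -22/5.
Simple pole: residue = g(a) at a = -4/3, which is -22/5.


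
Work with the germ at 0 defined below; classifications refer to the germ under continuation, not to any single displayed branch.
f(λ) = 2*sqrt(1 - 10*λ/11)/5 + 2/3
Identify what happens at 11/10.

The term (2/5)*sqrt(1 - λ/(11/10)) has argument 1 - 11/10/(11/10) = 0 at 11/10: a square-root (algebraic, two-sheeted) branch point; the remaining terms are analytic or single-valued there.

The point is an algebraic (square-root) branch point.


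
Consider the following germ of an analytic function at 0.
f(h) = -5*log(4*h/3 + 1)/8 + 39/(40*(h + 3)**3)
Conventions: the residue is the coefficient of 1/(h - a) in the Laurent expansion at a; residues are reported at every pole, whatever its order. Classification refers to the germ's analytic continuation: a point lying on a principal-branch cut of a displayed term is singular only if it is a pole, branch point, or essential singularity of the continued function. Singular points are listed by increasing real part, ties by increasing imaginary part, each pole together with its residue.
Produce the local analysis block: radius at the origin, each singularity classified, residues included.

Denominator factor (h + 3)^3: pole of order 3 at -3, modulus 3.
Branch term (-5/8)*log(1 - h/(-3/4)): its argument vanishes at h = -3/4, a logarithmic branch point, modulus 3/4.
The radius of convergence is the smallest modulus among the singular points: 3/4.
The branch term is analytic at -3 and contributes nothing to the residue; only the rational part matters.
At the order-3 pole -3 set g(h) = (h - (-3))^3*(rational part) = 39/40.
Order-3 pole: residue = g''(a)/2; g''(-3) = 0, so the residue is 0.
List the singular points by increasing real part (a conjugate pair: the negative imaginary part first).

Radius of convergence at 0: 3/4.
At -3: a pole of order 3; residue 0.
At -3/4: a logarithmic branch point.


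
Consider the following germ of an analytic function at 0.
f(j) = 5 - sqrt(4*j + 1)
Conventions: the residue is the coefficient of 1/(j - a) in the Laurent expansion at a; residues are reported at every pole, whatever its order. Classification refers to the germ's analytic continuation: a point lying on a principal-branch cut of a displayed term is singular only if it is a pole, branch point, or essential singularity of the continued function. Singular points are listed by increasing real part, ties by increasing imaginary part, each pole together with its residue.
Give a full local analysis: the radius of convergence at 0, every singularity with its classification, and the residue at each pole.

Radius of convergence at 0: 1/4.
At -1/4: an algebraic (square-root) branch point.

Branch term (-1)*sqrt(1 - j/(-1/4)): its argument vanishes at j = -1/4, a square-root branch point, modulus 1/4.
The radius of convergence is the smallest modulus among the singular points: 1/4.


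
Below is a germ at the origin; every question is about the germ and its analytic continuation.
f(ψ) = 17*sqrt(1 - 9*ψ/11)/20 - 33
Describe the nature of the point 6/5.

There is no denominator, hence no pole anywhere.
Branch term sqrt(1 - ψ/(11/9)): argument at 6/5 is 1/55, nonzero, so 6/5 is not its branch point (a point on a principal cut is still regular for the continued germ).
So the germ continues analytically to 6/5.

The point is a regular point.


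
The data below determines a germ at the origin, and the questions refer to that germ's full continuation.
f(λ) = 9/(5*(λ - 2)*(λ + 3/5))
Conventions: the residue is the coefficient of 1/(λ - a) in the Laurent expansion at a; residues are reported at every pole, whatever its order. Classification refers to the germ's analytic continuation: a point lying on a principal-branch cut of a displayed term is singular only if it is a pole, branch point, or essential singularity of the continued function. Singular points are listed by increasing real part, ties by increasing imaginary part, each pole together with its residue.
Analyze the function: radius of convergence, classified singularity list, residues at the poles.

Radius of convergence at 0: 3/5.
At -3/5: a pole of order 1; residue -9/13.
At 2: a pole of order 1; residue 9/13.

Denominator factor (λ - 2): pole of order 1 at 2, modulus 2.
Denominator factor (λ + 3/5): pole of order 1 at -3/5, modulus 3/5.
The radius of convergence is the smallest modulus among the singular points: 3/5.
At the order-1 pole -3/5 set g(λ) = (λ - (-3/5))*f(λ) = 9/(5*(λ - 2)).
Simple pole: residue = g(a) at a = -3/5, which is -9/13.
At the order-1 pole 2 set g(λ) = (λ - (2))*f(λ) = 9/(5*(λ + 3/5)).
Simple pole: residue = g(a) at a = 2, which is 9/13.
List the singular points by increasing real part (a conjugate pair: the negative imaginary part first).


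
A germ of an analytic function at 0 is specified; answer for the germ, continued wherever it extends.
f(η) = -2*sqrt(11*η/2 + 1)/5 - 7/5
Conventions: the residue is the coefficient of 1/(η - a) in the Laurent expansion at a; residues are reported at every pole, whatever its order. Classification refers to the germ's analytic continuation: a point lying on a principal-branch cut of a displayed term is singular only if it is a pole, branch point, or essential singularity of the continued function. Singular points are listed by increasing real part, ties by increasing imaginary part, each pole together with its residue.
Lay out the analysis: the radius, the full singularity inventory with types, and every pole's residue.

Branch term (-2/5)*sqrt(1 - η/(-2/11)): its argument vanishes at η = -2/11, a square-root branch point, modulus 2/11.
The radius of convergence is the smallest modulus among the singular points: 2/11.

Radius of convergence at 0: 2/11.
At -2/11: an algebraic (square-root) branch point.


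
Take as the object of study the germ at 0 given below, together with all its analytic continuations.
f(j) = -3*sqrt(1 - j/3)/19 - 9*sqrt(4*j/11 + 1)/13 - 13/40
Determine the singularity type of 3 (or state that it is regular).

The point is an algebraic (square-root) branch point.

The term (-3/19)*sqrt(1 - j/(3)) has argument 1 - 3/(3) = 0 at 3: a square-root (algebraic, two-sheeted) branch point; the remaining terms are analytic or single-valued there.


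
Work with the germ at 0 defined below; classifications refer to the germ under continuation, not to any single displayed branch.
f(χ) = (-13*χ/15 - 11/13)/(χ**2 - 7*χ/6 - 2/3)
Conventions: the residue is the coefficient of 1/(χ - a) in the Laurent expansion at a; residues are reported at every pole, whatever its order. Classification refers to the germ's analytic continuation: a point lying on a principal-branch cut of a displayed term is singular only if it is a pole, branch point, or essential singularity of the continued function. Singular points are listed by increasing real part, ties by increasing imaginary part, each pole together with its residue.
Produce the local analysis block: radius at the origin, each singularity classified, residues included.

Denominator factor (χ**2 - 7*χ/6 - 2/3): discriminant 145/36, real irrational roots 7/12 + (1/12)*sqrt(145) and 7/12 - (1/12)*sqrt(145); poles of order 1, moduli 7/12 + (1/12)*sqrt(145) and -7/12 + (1/12)*sqrt(145).
The radius of convergence is the smallest modulus among the singular points: -7/12 + (1/12)*sqrt(145).
The factor χ**2 - 7*χ/6 - 2/3 splits as (χ - a)(χ - a') with a = 7/12 - (1/12)*sqrt(145), a' = 7/12 + (1/12)*sqrt(145). At the order-1 pole a set g(χ) = (χ - a)*f(χ) = [-13*χ/15 - 11/13] / (χ - a').
Simple pole: residue = g(a) at a = 7/12 - (1/12)*sqrt(145), which is -13/30 + (3163/56550)*sqrt(145).
The factor χ**2 - 7*χ/6 - 2/3 splits as (χ - a)(χ - a') with a = 7/12 + (1/12)*sqrt(145), a' = 7/12 - (1/12)*sqrt(145). At the order-1 pole a set g(χ) = (χ - a)*f(χ) = [-13*χ/15 - 11/13] / (χ - a').
Simple pole: residue = g(a) at a = 7/12 + (1/12)*sqrt(145), which is -13/30 - (3163/56550)*sqrt(145).
List the singular points by increasing real part (a conjugate pair: the negative imaginary part first).

Radius of convergence at 0: -7/12 + (1/12)*sqrt(145).
At 7/12 - (1/12)*sqrt(145): a pole of order 1; residue -13/30 + (3163/56550)*sqrt(145).
At 7/12 + (1/12)*sqrt(145): a pole of order 1; residue -13/30 - (3163/56550)*sqrt(145).


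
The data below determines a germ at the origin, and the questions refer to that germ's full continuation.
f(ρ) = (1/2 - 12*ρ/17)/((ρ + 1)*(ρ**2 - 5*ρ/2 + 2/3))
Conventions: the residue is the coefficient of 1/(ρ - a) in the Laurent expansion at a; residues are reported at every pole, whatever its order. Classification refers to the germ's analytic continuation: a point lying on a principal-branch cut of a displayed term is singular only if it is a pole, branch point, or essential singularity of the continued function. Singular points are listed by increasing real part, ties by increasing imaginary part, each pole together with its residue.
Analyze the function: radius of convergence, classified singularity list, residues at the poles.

Radius of convergence at 0: 5/4 - (1/12)*sqrt(129).
At -1: a pole of order 1; residue 123/425.
At 5/4 - (1/12)*sqrt(129): a pole of order 1; residue -123/850 + (93/36550)*sqrt(129).
At 5/4 + (1/12)*sqrt(129): a pole of order 1; residue -123/850 - (93/36550)*sqrt(129).

Denominator factor (ρ**2 - 5*ρ/2 + 2/3): discriminant 43/12, real irrational roots 5/4 + (1/12)*sqrt(129) and 5/4 - (1/12)*sqrt(129); poles of order 1, moduli 5/4 + (1/12)*sqrt(129) and 5/4 - (1/12)*sqrt(129).
Denominator factor (ρ + 1): pole of order 1 at -1, modulus 1.
The radius of convergence is the smallest modulus among the singular points: 5/4 - (1/12)*sqrt(129).
At the order-1 pole -1 set g(ρ) = (ρ - (-1))*f(ρ) = (1/2 - 12*ρ/17)/(ρ**2 - 5*ρ/2 + 2/3).
Simple pole: residue = g(a) at a = -1, which is 123/425.
The factor ρ**2 - 5*ρ/2 + 2/3 splits as (ρ - a)(ρ - a') with a = 5/4 - (1/12)*sqrt(129), a' = 5/4 + (1/12)*sqrt(129). At the order-1 pole a set g(ρ) = (ρ - a)*f(ρ) = [(1/2 - 12*ρ/17)/(ρ + 1)] / (ρ - a').
Simple pole: residue = g(a) at a = 5/4 - (1/12)*sqrt(129), which is -123/850 + (93/36550)*sqrt(129).
The factor ρ**2 - 5*ρ/2 + 2/3 splits as (ρ - a)(ρ - a') with a = 5/4 + (1/12)*sqrt(129), a' = 5/4 - (1/12)*sqrt(129). At the order-1 pole a set g(ρ) = (ρ - a)*f(ρ) = [(1/2 - 12*ρ/17)/(ρ + 1)] / (ρ - a').
Simple pole: residue = g(a) at a = 5/4 + (1/12)*sqrt(129), which is -123/850 - (93/36550)*sqrt(129).
List the singular points by increasing real part (a conjugate pair: the negative imaginary part first).


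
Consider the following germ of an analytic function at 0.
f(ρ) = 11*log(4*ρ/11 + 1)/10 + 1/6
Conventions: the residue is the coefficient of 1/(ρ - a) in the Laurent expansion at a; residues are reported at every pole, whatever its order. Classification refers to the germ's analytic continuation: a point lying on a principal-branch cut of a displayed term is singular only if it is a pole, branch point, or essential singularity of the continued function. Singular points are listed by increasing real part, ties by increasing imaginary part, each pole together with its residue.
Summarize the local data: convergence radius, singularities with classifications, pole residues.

Branch term (11/10)*log(1 - ρ/(-11/4)): its argument vanishes at ρ = -11/4, a logarithmic branch point, modulus 11/4.
The radius of convergence is the smallest modulus among the singular points: 11/4.

Radius of convergence at 0: 11/4.
At -11/4: a logarithmic branch point.


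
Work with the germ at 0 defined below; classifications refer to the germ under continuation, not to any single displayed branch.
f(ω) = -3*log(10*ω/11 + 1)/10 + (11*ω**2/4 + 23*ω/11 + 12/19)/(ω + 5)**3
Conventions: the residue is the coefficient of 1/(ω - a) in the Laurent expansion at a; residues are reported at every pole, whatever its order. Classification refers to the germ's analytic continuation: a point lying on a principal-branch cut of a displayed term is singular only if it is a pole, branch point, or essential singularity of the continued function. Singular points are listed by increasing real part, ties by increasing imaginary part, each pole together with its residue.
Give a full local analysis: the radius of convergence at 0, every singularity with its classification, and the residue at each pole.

Radius of convergence at 0: 11/10.
At -5: a pole of order 3; residue 11/4.
At -11/10: a logarithmic branch point.

Denominator factor (ω + 5)^3: pole of order 3 at -5, modulus 5.
Branch term (-3/10)*log(1 - ω/(-11/10)): its argument vanishes at ω = -11/10, a logarithmic branch point, modulus 11/10.
The radius of convergence is the smallest modulus among the singular points: 11/10.
The branch term is analytic at -5 and contributes nothing to the residue; only the rational part matters.
At the order-3 pole -5 set g(ω) = (ω - (-5))^3*(rational part) = 11*ω**2/4 + 23*ω/11 + 12/19.
Order-3 pole: residue = g''(a)/2; g''(-5) = 11/2, so the residue is 11/4.
List the singular points by increasing real part (a conjugate pair: the negative imaginary part first).


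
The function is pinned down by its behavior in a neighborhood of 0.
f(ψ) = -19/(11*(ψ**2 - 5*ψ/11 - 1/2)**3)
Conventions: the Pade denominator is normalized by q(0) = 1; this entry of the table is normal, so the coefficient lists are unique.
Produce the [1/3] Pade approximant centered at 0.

Taylor coefficients needed (expand at 0): a_0 = 152/11, a_1 = -4560/121, a_2 = 201552/1331, a_3 = -5934080/14641, a_4 = 186562368/161051.
Write the denominator as Q(ψ) = 1 + q1*ψ + q2*ψ^2 + q3*ψ^3. Requiring Q*f - P = O(ψ^5) with deg P <= 1 kills the coefficients of ψ^2..ψ^4 in Q*f:
  ψ^2: a_2 + q1*a_1 + q2*a_0 = 0, i.e. 201552/1331 + (-4560/121)*q1 + (152/11)*q2 = 0.
  ψ^3: a_3 + q1*a_2 + q2*a_1 + q3*a_0 = 0, i.e. -5934080/14641 + (201552/1331)*q1 + (-4560/121)*q2 + (152/11)*q3 = 0.
  ψ^4: a_4 + q1*a_3 + q2*a_2 + q3*a_1 = 0, i.e. 186562368/161051 + (-5934080/14641)*q1 + (201552/1331)*q2 + (-4560/121)*q3 = 0.
Solving this linear system: q1 = 127173/37180, q2 = -66669/40898, q3 = -28338449/2249390.
The numerator is Q*f truncated at degree 1: P0 = a_0 = 152/11; P1 = a_1 + q1*a_0 = 8094/845.

The Pade approximant has numerator coefficients [152/11, 8094/845]; denominator coefficients [1, 127173/37180, -66669/40898, -28338449/2249390].


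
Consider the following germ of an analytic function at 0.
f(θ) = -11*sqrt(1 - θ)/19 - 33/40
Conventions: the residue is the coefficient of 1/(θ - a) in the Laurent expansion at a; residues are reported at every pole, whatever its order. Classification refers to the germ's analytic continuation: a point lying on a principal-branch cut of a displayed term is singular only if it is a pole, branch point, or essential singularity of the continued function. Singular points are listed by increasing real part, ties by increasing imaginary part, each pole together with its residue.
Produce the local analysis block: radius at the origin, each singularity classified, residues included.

Branch term (-11/19)*sqrt(1 - θ/(1)): its argument vanishes at θ = 1, a square-root branch point, modulus 1.
The radius of convergence is the smallest modulus among the singular points: 1.

Radius of convergence at 0: 1.
At 1: an algebraic (square-root) branch point.


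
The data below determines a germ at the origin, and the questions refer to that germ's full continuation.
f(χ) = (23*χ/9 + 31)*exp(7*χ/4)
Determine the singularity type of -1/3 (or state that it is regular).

The point is a regular point.

There is no denominator, hence no pole anywhere.
The factor exp(7*χ/4) is entire.
So the germ continues analytically to -1/3.


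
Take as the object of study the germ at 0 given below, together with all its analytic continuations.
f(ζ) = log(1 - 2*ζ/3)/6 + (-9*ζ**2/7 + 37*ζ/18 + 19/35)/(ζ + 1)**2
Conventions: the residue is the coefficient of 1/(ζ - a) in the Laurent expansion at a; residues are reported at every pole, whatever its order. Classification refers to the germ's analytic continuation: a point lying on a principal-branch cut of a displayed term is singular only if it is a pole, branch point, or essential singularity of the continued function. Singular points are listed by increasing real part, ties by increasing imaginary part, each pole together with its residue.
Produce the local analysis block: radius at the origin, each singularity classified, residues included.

Radius of convergence at 0: 1.
At -1: a pole of order 2; residue 583/126.
At 3/2: a logarithmic branch point.

Denominator factor (ζ + 1)^2: pole of order 2 at -1, modulus 1.
Branch term (1/6)*log(1 - ζ/(3/2)): its argument vanishes at ζ = 3/2, a logarithmic branch point, modulus 3/2.
The radius of convergence is the smallest modulus among the singular points: 1.
The branch term is analytic at -1 and contributes nothing to the residue; only the rational part matters.
At the order-2 pole -1 set g(ζ) = (ζ - (-1))^2*(rational part) = -9*ζ**2/7 + 37*ζ/18 + 19/35.
Order-2 pole: residue = g'(a); g'(-1) = 583/126, so the residue is 583/126.
List the singular points by increasing real part (a conjugate pair: the negative imaginary part first).


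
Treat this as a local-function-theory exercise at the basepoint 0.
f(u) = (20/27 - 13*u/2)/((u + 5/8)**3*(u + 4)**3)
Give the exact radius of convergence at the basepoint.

Denominator factor (u + 4)^3: pole of order 3 at -4, modulus 4.
Denominator factor (u + 5/8)^3: pole of order 3 at -5/8, modulus 5/8.
The radius of convergence is the smallest modulus among the singular points: 5/8.

The radius of convergence is 5/8.


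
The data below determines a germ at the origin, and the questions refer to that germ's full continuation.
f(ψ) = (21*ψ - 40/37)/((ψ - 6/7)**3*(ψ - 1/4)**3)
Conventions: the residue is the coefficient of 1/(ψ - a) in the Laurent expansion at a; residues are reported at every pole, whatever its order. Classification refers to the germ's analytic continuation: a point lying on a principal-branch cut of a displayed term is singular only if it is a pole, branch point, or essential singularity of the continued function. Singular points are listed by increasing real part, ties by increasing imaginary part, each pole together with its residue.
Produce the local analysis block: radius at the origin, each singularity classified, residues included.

Denominator factor (ψ - 6/7)^3: pole of order 3 at 6/7, modulus 6/7.
Denominator factor (ψ - 1/4)^3: pole of order 3 at 1/4, modulus 1/4.
The radius of convergence is the smallest modulus among the singular points: 1/4.
At the order-3 pole 1/4 set g(ψ) = (ψ - (1/4))^3*f(ψ) = (21*ψ - 40/37)/(ψ - 6/7)**3.
Order-3 pole: residue = g''(a)/2; g''(1/4) = -80570337792/52534709, so the residue is -40285168896/52534709.
At the order-3 pole 6/7 set g(ψ) = (ψ - (6/7))^3*f(ψ) = (21*ψ - 40/37)/(ψ - 1/4)**3.
Order-3 pole: residue = g''(a)/2; g''(6/7) = 80570337792/52534709, so the residue is 40285168896/52534709.
List the singular points by increasing real part (a conjugate pair: the negative imaginary part first).

Radius of convergence at 0: 1/4.
At 1/4: a pole of order 3; residue -40285168896/52534709.
At 6/7: a pole of order 3; residue 40285168896/52534709.


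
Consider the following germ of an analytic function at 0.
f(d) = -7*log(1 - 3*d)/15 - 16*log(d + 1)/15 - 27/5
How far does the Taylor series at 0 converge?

Branch term (-16/15)*log(1 - d/(-1)): its argument vanishes at d = -1, a logarithmic branch point, modulus 1.
Branch term (-7/15)*log(1 - d/(1/3)): its argument vanishes at d = 1/3, a logarithmic branch point, modulus 1/3.
The radius of convergence is the smallest modulus among the singular points: 1/3.

The radius of convergence is 1/3.


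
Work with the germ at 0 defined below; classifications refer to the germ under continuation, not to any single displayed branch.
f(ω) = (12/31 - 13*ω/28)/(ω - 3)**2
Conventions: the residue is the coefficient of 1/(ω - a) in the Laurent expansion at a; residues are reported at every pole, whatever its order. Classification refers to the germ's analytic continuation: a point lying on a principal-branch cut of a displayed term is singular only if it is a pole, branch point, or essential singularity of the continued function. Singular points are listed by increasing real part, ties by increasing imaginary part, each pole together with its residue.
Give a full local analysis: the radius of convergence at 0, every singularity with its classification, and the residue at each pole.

Denominator factor (ω - 3)^2: pole of order 2 at 3, modulus 3.
The radius of convergence is the smallest modulus among the singular points: 3.
At the order-2 pole 3 set g(ω) = (ω - (3))^2*f(ω) = 12/31 - 13*ω/28.
Order-2 pole: residue = g'(a); g'(3) = -13/28, so the residue is -13/28.

Radius of convergence at 0: 3.
At 3: a pole of order 2; residue -13/28.


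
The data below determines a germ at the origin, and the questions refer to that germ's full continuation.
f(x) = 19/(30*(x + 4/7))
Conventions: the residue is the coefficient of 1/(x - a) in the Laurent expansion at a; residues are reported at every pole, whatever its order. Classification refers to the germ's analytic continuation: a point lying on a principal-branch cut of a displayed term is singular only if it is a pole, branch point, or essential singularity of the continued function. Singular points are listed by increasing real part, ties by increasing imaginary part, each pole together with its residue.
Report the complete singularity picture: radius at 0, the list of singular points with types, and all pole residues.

Radius of convergence at 0: 4/7.
At -4/7: a pole of order 1; residue 19/30.

Denominator factor (x + 4/7): pole of order 1 at -4/7, modulus 4/7.
The radius of convergence is the smallest modulus among the singular points: 4/7.
At the order-1 pole -4/7 set g(x) = (x - (-4/7))*f(x) = 19/30.
Simple pole: residue = g(a) at a = -4/7, which is 19/30.


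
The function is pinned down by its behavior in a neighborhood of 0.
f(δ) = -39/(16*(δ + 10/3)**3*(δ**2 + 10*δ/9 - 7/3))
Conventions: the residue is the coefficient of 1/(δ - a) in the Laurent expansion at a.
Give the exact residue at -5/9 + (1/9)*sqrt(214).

The factor δ**2 + 10*δ/9 - 7/3 splits as (δ - a)(δ - a') with a = -5/9 + (1/9)*sqrt(214), a' = -5/9 - (1/9)*sqrt(214). At the order-1 pole a set g(δ) = (δ - a)*f(δ) = [-39/(16*(δ + 10/3)**3)] / (δ - a').
Simple pole: residue = g(a) at a = -5/9 + (1/9)*sqrt(214), which is 19797453/82283296 - (300183975/17608625344)*sqrt(214).

The residue is 19797453/82283296 - (300183975/17608625344)*sqrt(214).


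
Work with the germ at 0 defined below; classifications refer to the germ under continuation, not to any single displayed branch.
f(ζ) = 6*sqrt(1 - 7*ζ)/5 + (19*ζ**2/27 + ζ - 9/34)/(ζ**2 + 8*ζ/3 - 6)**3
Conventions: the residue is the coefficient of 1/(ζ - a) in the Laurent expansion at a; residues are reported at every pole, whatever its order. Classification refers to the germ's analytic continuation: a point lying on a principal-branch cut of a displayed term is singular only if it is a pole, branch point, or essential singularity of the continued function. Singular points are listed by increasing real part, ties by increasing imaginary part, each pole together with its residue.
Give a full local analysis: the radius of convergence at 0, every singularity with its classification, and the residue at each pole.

Radius of convergence at 0: 1/7.
At -4/3 - (1/3)*sqrt(70): a pole of order 3; residue (53821/186592000)*sqrt(70).
At 1/7: an algebraic (square-root) branch point.
At -4/3 + (1/3)*sqrt(70): a pole of order 3; residue -(53821/186592000)*sqrt(70).

Denominator factor (ζ**2 + 8*ζ/3 - 6)^3: discriminant 280/9, real irrational roots -4/3 + (1/3)*sqrt(70) and -4/3 - (1/3)*sqrt(70); poles of order 3, moduli -4/3 + (1/3)*sqrt(70) and 4/3 + (1/3)*sqrt(70).
Branch term (6/5)*sqrt(1 - ζ/(1/7)): its argument vanishes at ζ = 1/7, a square-root branch point, modulus 1/7.
The radius of convergence is the smallest modulus among the singular points: 1/7.
The branch term is analytic at -4/3 - (1/3)*sqrt(70) and contributes nothing to the residue; only the rational part matters.
The factor ζ**2 + 8*ζ/3 - 6 splits as (ζ - a)(ζ - a') with a = -4/3 - (1/3)*sqrt(70), a' = -4/3 + (1/3)*sqrt(70). At the order-3 pole a set g(ζ) = (ζ - a)^3*(rational part) = [19*ζ**2/27 + ζ - 9/34] / (ζ - a')^3.
Order-3 pole: residue = g''(a)/2; g''(-4/3 - (1/3)*sqrt(70)) = (53821/93296000)*sqrt(70), so the residue is (53821/186592000)*sqrt(70).
The branch term is analytic at -4/3 + (1/3)*sqrt(70) and contributes nothing to the residue; only the rational part matters.
The factor ζ**2 + 8*ζ/3 - 6 splits as (ζ - a)(ζ - a') with a = -4/3 + (1/3)*sqrt(70), a' = -4/3 - (1/3)*sqrt(70). At the order-3 pole a set g(ζ) = (ζ - a)^3*(rational part) = [19*ζ**2/27 + ζ - 9/34] / (ζ - a')^3.
Order-3 pole: residue = g''(a)/2; g''(-4/3 + (1/3)*sqrt(70)) = -(53821/93296000)*sqrt(70), so the residue is -(53821/186592000)*sqrt(70).
List the singular points by increasing real part (a conjugate pair: the negative imaginary part first).


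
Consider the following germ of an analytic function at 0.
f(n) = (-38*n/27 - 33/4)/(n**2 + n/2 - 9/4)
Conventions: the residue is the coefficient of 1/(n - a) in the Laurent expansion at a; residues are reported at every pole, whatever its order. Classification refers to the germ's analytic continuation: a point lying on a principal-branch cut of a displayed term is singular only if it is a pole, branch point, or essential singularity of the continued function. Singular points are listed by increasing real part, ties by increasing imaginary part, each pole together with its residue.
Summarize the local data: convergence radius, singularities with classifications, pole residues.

Radius of convergence at 0: -1/4 + (1/4)*sqrt(37).
At -1/4 - (1/4)*sqrt(37): a pole of order 1; residue -19/27 + (853/1998)*sqrt(37).
At -1/4 + (1/4)*sqrt(37): a pole of order 1; residue -19/27 - (853/1998)*sqrt(37).

Denominator factor (n**2 + n/2 - 9/4): discriminant 37/4, real irrational roots -1/4 + (1/4)*sqrt(37) and -1/4 - (1/4)*sqrt(37); poles of order 1, moduli -1/4 + (1/4)*sqrt(37) and 1/4 + (1/4)*sqrt(37).
The radius of convergence is the smallest modulus among the singular points: -1/4 + (1/4)*sqrt(37).
The factor n**2 + n/2 - 9/4 splits as (n - a)(n - a') with a = -1/4 - (1/4)*sqrt(37), a' = -1/4 + (1/4)*sqrt(37). At the order-1 pole a set g(n) = (n - a)*f(n) = [-38*n/27 - 33/4] / (n - a').
Simple pole: residue = g(a) at a = -1/4 - (1/4)*sqrt(37), which is -19/27 + (853/1998)*sqrt(37).
The factor n**2 + n/2 - 9/4 splits as (n - a)(n - a') with a = -1/4 + (1/4)*sqrt(37), a' = -1/4 - (1/4)*sqrt(37). At the order-1 pole a set g(n) = (n - a)*f(n) = [-38*n/27 - 33/4] / (n - a').
Simple pole: residue = g(a) at a = -1/4 + (1/4)*sqrt(37), which is -19/27 - (853/1998)*sqrt(37).
List the singular points by increasing real part (a conjugate pair: the negative imaginary part first).


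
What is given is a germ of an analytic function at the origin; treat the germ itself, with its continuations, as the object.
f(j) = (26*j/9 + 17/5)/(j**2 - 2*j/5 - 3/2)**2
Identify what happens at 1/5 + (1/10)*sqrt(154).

The denominator factor j**2 - 2*j/5 - 3/2 vanishes at 1/5 + (1/10)*sqrt(154) and appears to the power 2; the numerator there equals 179/45 + (13/45)*sqrt(154), nonzero, and no other factor vanishes.
Hence a pole whose order is the multiplicity, 2.

The point is a pole of order 2.


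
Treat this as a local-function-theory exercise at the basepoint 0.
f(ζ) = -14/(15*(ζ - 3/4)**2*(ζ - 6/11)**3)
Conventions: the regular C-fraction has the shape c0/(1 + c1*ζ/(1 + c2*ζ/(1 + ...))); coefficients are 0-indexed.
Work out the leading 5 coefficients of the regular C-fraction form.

Taylor coefficients (expand at 0): a_0 = 37268/3645, a_1 = 913066/10935, a_2 = 4490794/10935, a_3 = 31034927/19683, a_4 = 6149508827/1180980.
c0 = a_0 = 37268/3645. Peel one level at a time: if S = 1 + c*ζ/S' with S'(0) = 1, then c is the ζ-coefficient of S and S' = c*ζ/(S - 1).
S_1 = c0/f = 1 + (-49/6)*ζ + (955/36)*ζ^2 + ...; c1 = -49/6.
S_2 = c1*ζ/(S_1 - 1) = 1 + (955/294)*ζ + (229363/43218)*ζ^2 + ...; c2 = 955/294.
S_3 = c2*ζ/(S_2 - 1) = 1 + (-229363/140385)*ζ + (43056761/32832900)*ζ^2 + ...; c3 = -229363/140385.
S_4 = c3*ζ/(S_3 - 1) = 1 + (2109781289/2628499980)*ζ + ...; c4 = 2109781289/2628499980.

The regular C-fraction coefficients are [37268/3645, -49/6, 955/294, -229363/140385, 2109781289/2628499980].


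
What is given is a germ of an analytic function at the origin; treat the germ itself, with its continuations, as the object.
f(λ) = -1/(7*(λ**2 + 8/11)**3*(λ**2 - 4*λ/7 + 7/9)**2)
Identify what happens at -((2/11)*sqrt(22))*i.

The denominator factor λ**2 + 8/11 vanishes at -((2/11)*sqrt(22))*i and appears to the power 3; the numerator there equals -1/7, nonzero, and no other factor vanishes.
Hence a pole whose order is the multiplicity, 3.

The point is a pole of order 3.


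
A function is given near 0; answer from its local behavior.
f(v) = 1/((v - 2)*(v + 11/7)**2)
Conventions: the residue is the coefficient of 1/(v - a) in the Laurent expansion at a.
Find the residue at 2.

At the order-1 pole 2 set g(v) = (v - (2))*f(v) = (v + 11/7)**(-2).
Simple pole: residue = g(a) at a = 2, which is 49/625.

The residue is 49/625.


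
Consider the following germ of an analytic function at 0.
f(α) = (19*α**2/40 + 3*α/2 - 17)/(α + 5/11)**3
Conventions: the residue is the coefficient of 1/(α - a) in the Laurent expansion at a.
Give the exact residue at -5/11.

The residue is 19/40.

At the order-3 pole -5/11 set g(α) = (α - (-5/11))^3*f(α) = 19*α**2/40 + 3*α/2 - 17.
Order-3 pole: residue = g''(a)/2; g''(-5/11) = 19/20, so the residue is 19/40.


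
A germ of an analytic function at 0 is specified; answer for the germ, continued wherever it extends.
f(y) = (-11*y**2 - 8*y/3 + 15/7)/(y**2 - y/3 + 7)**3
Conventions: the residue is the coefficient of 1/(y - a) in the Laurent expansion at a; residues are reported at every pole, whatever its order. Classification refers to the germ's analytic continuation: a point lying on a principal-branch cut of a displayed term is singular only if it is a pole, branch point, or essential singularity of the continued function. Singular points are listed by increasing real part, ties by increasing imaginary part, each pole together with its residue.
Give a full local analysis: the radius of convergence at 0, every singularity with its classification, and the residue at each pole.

Denominator factor (y**2 - y/3 + 7)^3: discriminant -251/9, complex-conjugate roots (1/6) + ((1/6)*sqrt(251))*i and (1/6) - ((1/6)*sqrt(251))*i; poles of order 3, moduli sqrt(7) and sqrt(7).
The radius of convergence is the smallest modulus among the singular points: sqrt(7).
The factor y**2 - y/3 + 7 splits as (y - a)(y - a') with a = (1/6) - ((1/6)*sqrt(251))*i, a' = (1/6) + ((1/6)*sqrt(251))*i. At the order-3 pole a set g(y) = (y - a)^3*f(y) = [-11*y**2 - 8*y/3 + 15/7] / (y - a')^3.
Order-3 pole: residue = g''(a)/2; g''((1/6) - ((1/6)*sqrt(251))*i) = -((493398/110692757)*sqrt(251))*i, so the residue is -((246699/110692757)*sqrt(251))*i.
The factor y**2 - y/3 + 7 splits as (y - a)(y - a') with a = (1/6) + ((1/6)*sqrt(251))*i, a' = (1/6) - ((1/6)*sqrt(251))*i. At the order-3 pole a set g(y) = (y - a)^3*f(y) = [-11*y**2 - 8*y/3 + 15/7] / (y - a')^3.
Order-3 pole: residue = g''(a)/2; g''((1/6) + ((1/6)*sqrt(251))*i) = ((493398/110692757)*sqrt(251))*i, so the residue is ((246699/110692757)*sqrt(251))*i.
List the singular points by increasing real part (a conjugate pair: the negative imaginary part first).

Radius of convergence at 0: sqrt(7).
At (1/6) - ((1/6)*sqrt(251))*i: a pole of order 3; residue -((246699/110692757)*sqrt(251))*i.
At (1/6) + ((1/6)*sqrt(251))*i: a pole of order 3; residue ((246699/110692757)*sqrt(251))*i.


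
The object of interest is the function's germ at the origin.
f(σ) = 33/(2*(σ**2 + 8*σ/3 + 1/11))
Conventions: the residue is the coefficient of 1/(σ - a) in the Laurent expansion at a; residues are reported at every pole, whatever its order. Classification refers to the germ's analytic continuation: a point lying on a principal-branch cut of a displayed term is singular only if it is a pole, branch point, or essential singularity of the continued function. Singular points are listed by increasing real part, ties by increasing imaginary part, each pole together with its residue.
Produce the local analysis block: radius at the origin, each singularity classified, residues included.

Denominator factor (σ**2 + 8*σ/3 + 1/11): discriminant 668/99, real irrational roots -4/3 + (1/33)*sqrt(1837) and -4/3 - (1/33)*sqrt(1837); poles of order 1, moduli 4/3 - (1/33)*sqrt(1837) and 4/3 + (1/33)*sqrt(1837).
The radius of convergence is the smallest modulus among the singular points: 4/3 - (1/33)*sqrt(1837).
The factor σ**2 + 8*σ/3 + 1/11 splits as (σ - a)(σ - a') with a = -4/3 - (1/33)*sqrt(1837), a' = -4/3 + (1/33)*sqrt(1837). At the order-1 pole a set g(σ) = (σ - a)*f(σ) = [33/2] / (σ - a').
Simple pole: residue = g(a) at a = -4/3 - (1/33)*sqrt(1837), which is -(99/668)*sqrt(1837).
The factor σ**2 + 8*σ/3 + 1/11 splits as (σ - a)(σ - a') with a = -4/3 + (1/33)*sqrt(1837), a' = -4/3 - (1/33)*sqrt(1837). At the order-1 pole a set g(σ) = (σ - a)*f(σ) = [33/2] / (σ - a').
Simple pole: residue = g(a) at a = -4/3 + (1/33)*sqrt(1837), which is (99/668)*sqrt(1837).
List the singular points by increasing real part (a conjugate pair: the negative imaginary part first).

Radius of convergence at 0: 4/3 - (1/33)*sqrt(1837).
At -4/3 - (1/33)*sqrt(1837): a pole of order 1; residue -(99/668)*sqrt(1837).
At -4/3 + (1/33)*sqrt(1837): a pole of order 1; residue (99/668)*sqrt(1837).


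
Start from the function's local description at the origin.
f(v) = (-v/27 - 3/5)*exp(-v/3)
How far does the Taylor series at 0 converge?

The radius of convergence is infinite.

The factor exp(-v/3) is entire and contributes no finite singular point.
The polynomial part has no poles.
No finite singular points: the Taylor series at 0 converges everywhere.


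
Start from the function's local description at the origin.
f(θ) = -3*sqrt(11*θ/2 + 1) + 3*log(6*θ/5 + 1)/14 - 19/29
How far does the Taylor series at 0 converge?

Branch term (-3)*sqrt(1 - θ/(-2/11)): its argument vanishes at θ = -2/11, a square-root branch point, modulus 2/11.
Branch term (3/14)*log(1 - θ/(-5/6)): its argument vanishes at θ = -5/6, a logarithmic branch point, modulus 5/6.
The radius of convergence is the smallest modulus among the singular points: 2/11.

The radius of convergence is 2/11.


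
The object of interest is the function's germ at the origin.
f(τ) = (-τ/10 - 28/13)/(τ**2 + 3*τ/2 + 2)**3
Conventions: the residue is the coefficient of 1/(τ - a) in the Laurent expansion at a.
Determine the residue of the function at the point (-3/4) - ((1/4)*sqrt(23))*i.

The factor τ**2 + 3*τ/2 + 2 splits as (τ - a)(τ - a') with a = (-3/4) - ((1/4)*sqrt(23))*i, a' = (-3/4) + ((1/4)*sqrt(23))*i. At the order-3 pole a set g(τ) = (τ - a)^3*f(τ) = [-τ/10 - 28/13] / (τ - a')^3.
Order-3 pole: residue = g''(a)/2; g''((-3/4) - ((1/4)*sqrt(23))*i) = -((2256/34385)*sqrt(23))*i, so the residue is -((1128/34385)*sqrt(23))*i.

The residue is -((1128/34385)*sqrt(23))*i.


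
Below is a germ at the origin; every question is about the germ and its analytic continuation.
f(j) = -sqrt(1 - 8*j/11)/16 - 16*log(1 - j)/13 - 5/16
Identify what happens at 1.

The term (-16/13)*log(1 - j/(1)) has argument 1 - 1/(1) = 0 at 1: a logarithmic (infinitely-sheeted) branch point; the remaining terms are analytic or single-valued there.

The point is a logarithmic branch point.


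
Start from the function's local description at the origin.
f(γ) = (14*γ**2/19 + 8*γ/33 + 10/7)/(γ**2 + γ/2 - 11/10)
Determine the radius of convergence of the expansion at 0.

Denominator factor (γ**2 + γ/2 - 11/10): discriminant 93/20, real irrational roots -1/4 + (1/20)*sqrt(465) and -1/4 - (1/20)*sqrt(465); poles of order 1, moduli -1/4 + (1/20)*sqrt(465) and 1/4 + (1/20)*sqrt(465).
The radius of convergence is the smallest modulus among the singular points: -1/4 + (1/20)*sqrt(465).

The radius of convergence is -1/4 + (1/20)*sqrt(465).
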